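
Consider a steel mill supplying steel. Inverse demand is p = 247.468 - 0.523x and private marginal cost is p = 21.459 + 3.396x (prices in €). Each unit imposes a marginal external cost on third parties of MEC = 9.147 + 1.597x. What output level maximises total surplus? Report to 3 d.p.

Social marginal cost = private MC + MEC = 30.606 + 4.993x.
Set SMC = demand: 30.606 + 4.993x = 247.468 - 0.523x → x* = 39.3151.

x* = 39.315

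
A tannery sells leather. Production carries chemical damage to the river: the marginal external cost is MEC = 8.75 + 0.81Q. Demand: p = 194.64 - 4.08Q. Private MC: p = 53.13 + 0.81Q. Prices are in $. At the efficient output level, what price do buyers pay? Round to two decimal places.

P = $99.61

Social marginal cost = private MC + MEC = 61.88 + 1.62Q.
Set SMC = demand: 61.88 + 1.62Q = 194.64 - 4.08Q → Q* = 23.2912.
Consumer price on the demand curve at Q*: 194.64 − 4.08×23.2912 = 99.6119.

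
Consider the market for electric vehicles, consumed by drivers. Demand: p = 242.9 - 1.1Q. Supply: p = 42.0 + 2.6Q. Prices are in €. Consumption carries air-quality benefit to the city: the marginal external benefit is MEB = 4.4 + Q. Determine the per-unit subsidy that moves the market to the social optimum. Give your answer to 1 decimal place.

subsidy = €80.4 per unit

Social marginal benefit = demand + MEB = 247.3 - 0.1Q.
Set SMB = MC: 247.3 - 0.1Q = 42.0 + 2.6Q → Q* = 76.0370.
The Pigouvian subsidy equals MEB at Q*: 4.4 + 1.0×76.0370 = 80.4370.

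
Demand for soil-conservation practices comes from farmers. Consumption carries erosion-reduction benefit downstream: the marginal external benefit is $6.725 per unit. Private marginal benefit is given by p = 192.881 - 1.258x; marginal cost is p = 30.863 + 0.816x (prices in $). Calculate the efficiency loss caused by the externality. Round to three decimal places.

DWL = $10.903

Market equilibrium (private): 30.863 + 0.816x = 192.881 - 1.258x → x_m = 78.1186.
Social marginal benefit = demand + MEB = 199.606 - 1.258x.
Set SMB = MC: 199.606 - 1.258x = 30.863 + 0.816x → x* = 81.3611.
The welfare-loss triangle has base |x_m − x*| and height MEB(x_m) (the vertical gap between SMB and MC is zero at x* and MEB at x_m).
DWL = ½ × 3.2425 × 6.7250 = 10.9029.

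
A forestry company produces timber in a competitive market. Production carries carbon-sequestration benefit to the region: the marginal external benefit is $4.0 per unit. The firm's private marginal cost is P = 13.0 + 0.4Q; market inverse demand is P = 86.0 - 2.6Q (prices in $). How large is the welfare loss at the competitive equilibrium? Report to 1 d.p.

Market equilibrium (private): 13.0 + 0.4Q = 86.0 - 2.6Q → Q_m = 24.3333.
Social marginal cost = private MC − MEB = 9.0 + 0.4Q.
Set SMC = demand: 9.0 + 0.4Q = 86.0 - 2.6Q → Q* = 25.6667.
The welfare-loss triangle has base |Q_m − Q*| and height MEB(Q_m) (the vertical gap between SMC and demand is zero at Q* and MEB at Q_m).
DWL = ½ × 1.3334 × 4.0000 = 2.6668.

DWL = $2.7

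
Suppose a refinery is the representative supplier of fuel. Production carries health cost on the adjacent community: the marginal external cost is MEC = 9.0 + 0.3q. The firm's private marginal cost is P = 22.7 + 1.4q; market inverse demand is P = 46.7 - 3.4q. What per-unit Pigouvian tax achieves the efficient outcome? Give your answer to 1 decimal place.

Social marginal cost = private MC + MEC = 31.7 + 1.7q.
Set SMC = demand: 31.7 + 1.7q = 46.7 - 3.4q → q* = 2.9412.
The Pigouvian tax equals MEC at q*: 9.0 + 0.3×2.9412 = 9.8824.

tax = 9.9 per unit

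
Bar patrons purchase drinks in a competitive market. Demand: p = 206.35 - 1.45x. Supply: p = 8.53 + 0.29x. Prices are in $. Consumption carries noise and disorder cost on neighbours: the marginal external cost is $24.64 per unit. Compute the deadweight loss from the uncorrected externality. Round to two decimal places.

DWL = $174.46

Market equilibrium (private): 8.53 + 0.29x = 206.35 - 1.45x → x_m = 113.6897.
Social marginal benefit = demand − MEC = 181.71 - 1.45x.
Set SMB = MC: 181.71 - 1.45x = 8.53 + 0.29x → x* = 99.5287.
Between x* and x_m the wedge MC − SMB runs linearly from 0 to MEC(x_m), so the loss is a triangle.
DWL = ½ × 14.1610 × 24.6400 = 174.4635.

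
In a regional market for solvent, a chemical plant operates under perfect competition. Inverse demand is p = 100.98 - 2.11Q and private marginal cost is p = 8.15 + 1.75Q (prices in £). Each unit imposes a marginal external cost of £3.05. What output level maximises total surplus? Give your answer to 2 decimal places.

Q* = 23.26

Social marginal cost = private MC + MEC = 11.20 + 1.75Q.
Set SMC = demand: 11.20 + 1.75Q = 100.98 - 2.11Q → Q* = 23.2591.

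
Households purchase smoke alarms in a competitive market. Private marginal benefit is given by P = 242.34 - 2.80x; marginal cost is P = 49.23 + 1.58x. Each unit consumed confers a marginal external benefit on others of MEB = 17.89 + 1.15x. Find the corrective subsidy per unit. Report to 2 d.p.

subsidy = 93.01 per unit

Social marginal benefit = demand + MEB = 260.23 - 1.65x.
Set SMB = MC: 260.23 - 1.65x = 49.23 + 1.58x → x* = 65.3251.
The Pigouvian subsidy equals MEB at x*: 17.89 + 1.15×65.3251 = 93.0139.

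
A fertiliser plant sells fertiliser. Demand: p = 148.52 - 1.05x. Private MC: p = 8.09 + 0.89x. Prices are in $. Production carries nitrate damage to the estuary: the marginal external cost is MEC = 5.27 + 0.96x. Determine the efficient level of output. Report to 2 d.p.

Social marginal cost = private MC + MEC = 13.36 + 1.85x.
Set SMC = demand: 13.36 + 1.85x = 148.52 - 1.05x → x* = 46.6069.

x* = 46.61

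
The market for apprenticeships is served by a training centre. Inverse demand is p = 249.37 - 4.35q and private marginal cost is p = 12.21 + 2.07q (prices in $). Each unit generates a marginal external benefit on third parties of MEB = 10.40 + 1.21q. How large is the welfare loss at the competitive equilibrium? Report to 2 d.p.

Market equilibrium (private): 12.21 + 2.07q = 249.37 - 4.35q → q_m = 36.9408.
Social marginal cost = private MC − MEB = 1.81 + 0.86q.
Set SMC = demand: 1.81 + 0.86q = 249.37 - 4.35q → q* = 47.5163.
The welfare-loss triangle has base |q_m − q*| and height MEB(q_m) (the vertical gap between SMC and demand is zero at q* and MEB at q_m).
DWL = ½ × 10.5755 × 55.0984 = 291.3466.

DWL = $291.35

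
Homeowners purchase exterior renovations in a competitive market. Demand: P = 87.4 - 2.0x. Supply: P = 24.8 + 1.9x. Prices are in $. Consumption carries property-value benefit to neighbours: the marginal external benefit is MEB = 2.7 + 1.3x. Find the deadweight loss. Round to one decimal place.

DWL = $106.8

Market equilibrium (private): 24.8 + 1.9x = 87.4 - 2.0x → x_m = 16.0513.
Social marginal benefit = demand + MEB = 90.1 - 0.7x.
Set SMB = MC: 90.1 - 0.7x = 24.8 + 1.9x → x* = 25.1154.
Height of the DWL triangle at x_m is SMB(x_m) − MC(x_m) = MEB(x_m) = 23.5667.
DWL = ½ × 9.0641 × 23.5667 = 106.8055.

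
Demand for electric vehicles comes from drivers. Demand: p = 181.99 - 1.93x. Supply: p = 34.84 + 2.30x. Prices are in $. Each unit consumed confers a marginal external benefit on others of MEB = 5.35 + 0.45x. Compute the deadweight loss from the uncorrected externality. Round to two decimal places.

Market equilibrium (private): 34.84 + 2.30x = 181.99 - 1.93x → x_m = 34.7872.
Social marginal benefit = demand + MEB = 187.34 - 1.48x.
Set SMB = MC: 187.34 - 1.48x = 34.84 + 2.30x → x* = 40.3439.
Height of the DWL triangle at x_m is SMB(x_m) − MC(x_m) = MEB(x_m) = 21.0043.
DWL = ½ × 5.5567 × 21.0043 = 58.3573.

DWL = $58.36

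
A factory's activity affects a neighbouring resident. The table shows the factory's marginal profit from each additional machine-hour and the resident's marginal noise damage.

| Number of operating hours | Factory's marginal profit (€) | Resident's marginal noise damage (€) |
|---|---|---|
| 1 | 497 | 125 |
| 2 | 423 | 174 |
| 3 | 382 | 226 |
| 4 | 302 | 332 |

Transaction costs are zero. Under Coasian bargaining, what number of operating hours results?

Bargaining reaches the level where marginal profit last exceeds marginal noise damage.
That holds through level 3 (382 ≥ 226) but not at 4 (302 < 332).

3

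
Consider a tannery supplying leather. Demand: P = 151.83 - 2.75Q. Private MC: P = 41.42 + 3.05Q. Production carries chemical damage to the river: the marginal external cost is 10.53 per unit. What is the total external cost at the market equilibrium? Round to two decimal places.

200.45

Market equilibrium (private): 41.42 + 3.05Q = 151.83 - 2.75Q → Q_m = 19.0362.
Total external cost = MEC × Q_m = 10.53 × 19.0362 = 200.4512.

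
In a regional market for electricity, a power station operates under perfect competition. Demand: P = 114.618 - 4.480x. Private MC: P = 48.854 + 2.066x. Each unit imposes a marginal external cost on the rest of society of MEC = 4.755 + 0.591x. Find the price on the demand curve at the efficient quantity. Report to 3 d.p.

Social marginal cost = private MC + MEC = 53.609 + 2.657x.
Set SMC = demand: 53.609 + 2.657x = 114.618 - 4.480x → x* = 8.5483.
Consumer price on the demand curve at x*: 114.618 − 4.480×8.5483 = 76.3216.

P = 76.322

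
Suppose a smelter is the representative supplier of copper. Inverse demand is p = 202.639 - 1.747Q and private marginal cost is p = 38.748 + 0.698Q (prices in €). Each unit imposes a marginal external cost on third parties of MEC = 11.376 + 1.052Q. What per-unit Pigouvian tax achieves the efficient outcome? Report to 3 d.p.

tax = €57.257 per unit

Social marginal cost = private MC + MEC = 50.124 + 1.750Q.
Set SMC = demand: 50.124 + 1.750Q = 202.639 - 1.747Q → Q* = 43.6131.
The Pigouvian tax equals MEC at Q*: 11.376 + 1.052×43.6131 = 57.2570.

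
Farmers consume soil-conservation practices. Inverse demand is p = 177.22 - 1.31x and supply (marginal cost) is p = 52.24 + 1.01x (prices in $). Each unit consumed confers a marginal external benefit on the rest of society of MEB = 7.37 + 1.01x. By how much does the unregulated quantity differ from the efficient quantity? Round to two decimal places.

Market equilibrium (private): 52.24 + 1.01x = 177.22 - 1.31x → x_m = 53.8707.
Social marginal benefit = demand + MEB = 184.59 - 0.30x.
Set SMB = MC: 184.59 - 0.30x = 52.24 + 1.01x → x* = 101.0305.
Gap = |53.8707 − 101.0305| = 47.1598.

47.16 units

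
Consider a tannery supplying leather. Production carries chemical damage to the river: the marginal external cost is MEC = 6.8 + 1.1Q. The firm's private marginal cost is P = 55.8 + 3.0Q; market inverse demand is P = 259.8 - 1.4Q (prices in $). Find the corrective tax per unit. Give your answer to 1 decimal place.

Social marginal cost = private MC + MEC = 62.6 + 4.1Q.
Set SMC = demand: 62.6 + 4.1Q = 259.8 - 1.4Q → Q* = 35.8545.
The Pigouvian tax equals MEC at Q*: 6.8 + 1.1×35.8545 = 46.2400.

tax = $46.2 per unit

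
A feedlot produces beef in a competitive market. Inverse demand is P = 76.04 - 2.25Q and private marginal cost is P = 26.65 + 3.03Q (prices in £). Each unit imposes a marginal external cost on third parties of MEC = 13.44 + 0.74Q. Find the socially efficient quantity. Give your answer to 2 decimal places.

Q* = 5.97

Social marginal cost = private MC + MEC = 40.09 + 3.77Q.
Set SMC = demand: 40.09 + 3.77Q = 76.04 - 2.25Q → Q* = 5.9718.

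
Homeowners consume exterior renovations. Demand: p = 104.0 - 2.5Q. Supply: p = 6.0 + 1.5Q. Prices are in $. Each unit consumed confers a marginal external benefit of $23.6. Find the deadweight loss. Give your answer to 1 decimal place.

Market equilibrium (private): 6.0 + 1.5Q = 104.0 - 2.5Q → Q_m = 24.5000.
Social marginal benefit = demand + MEB = 127.6 - 2.5Q.
Set SMB = MC: 127.6 - 2.5Q = 6.0 + 1.5Q → Q* = 30.4000.
Height of the DWL triangle at Q_m is SMB(Q_m) − MC(Q_m) = MEB(Q_m) = 23.6000.
DWL = ½ × 5.9000 × 23.6000 = 69.6200.

DWL = $69.6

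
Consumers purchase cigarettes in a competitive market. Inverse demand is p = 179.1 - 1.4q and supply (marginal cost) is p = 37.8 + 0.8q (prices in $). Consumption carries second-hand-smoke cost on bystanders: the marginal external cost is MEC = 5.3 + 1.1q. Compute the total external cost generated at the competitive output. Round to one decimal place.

$2609.2

Market equilibrium (private): 37.8 + 0.8q = 179.1 - 1.4q → q_m = 64.2273.
Total external cost = ∫₀^{q_m} (5.3 + 1.1q) dq = 5.3×64.2273 + ½×1.1×64.2273² = 2609.2350.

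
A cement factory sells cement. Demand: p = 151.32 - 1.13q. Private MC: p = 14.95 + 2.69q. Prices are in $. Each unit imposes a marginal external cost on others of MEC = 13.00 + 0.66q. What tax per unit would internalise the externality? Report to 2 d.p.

tax = $31.18 per unit

Social marginal cost = private MC + MEC = 27.95 + 3.35q.
Set SMC = demand: 27.95 + 3.35q = 151.32 - 1.13q → q* = 27.5379.
The Pigouvian tax equals MEC at q*: 13.00 + 0.66×27.5379 = 31.1750.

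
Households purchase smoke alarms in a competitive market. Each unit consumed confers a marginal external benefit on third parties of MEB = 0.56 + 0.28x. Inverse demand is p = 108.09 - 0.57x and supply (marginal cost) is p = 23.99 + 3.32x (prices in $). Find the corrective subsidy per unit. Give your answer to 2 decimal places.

subsidy = $7.13 per unit

Social marginal benefit = demand + MEB = 108.65 - 0.29x.
Set SMB = MC: 108.65 - 0.29x = 23.99 + 3.32x → x* = 23.4515.
The Pigouvian subsidy equals MEB at x*: 0.56 + 0.28×23.4515 = 7.1264.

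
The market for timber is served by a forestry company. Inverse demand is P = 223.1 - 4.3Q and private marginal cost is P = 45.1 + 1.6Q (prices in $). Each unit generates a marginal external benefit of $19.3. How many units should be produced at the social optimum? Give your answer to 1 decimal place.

Q* = 33.4

Social marginal cost = private MC − MEB = 25.8 + 1.6Q.
Set SMC = demand: 25.8 + 1.6Q = 223.1 - 4.3Q → Q* = 33.4407.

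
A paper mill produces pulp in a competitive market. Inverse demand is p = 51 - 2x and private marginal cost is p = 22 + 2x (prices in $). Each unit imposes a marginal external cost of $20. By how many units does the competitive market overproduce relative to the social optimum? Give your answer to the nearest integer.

5 units

Market equilibrium (private): 22 + 2x = 51 - 2x → x_m = 7.2500.
Social marginal cost = private MC + MEC = 42 + 2x.
Set SMC = demand: 42 + 2x = 51 - 2x → x* = 2.2500.
Gap = |7.2500 − 2.2500| = 5.0000.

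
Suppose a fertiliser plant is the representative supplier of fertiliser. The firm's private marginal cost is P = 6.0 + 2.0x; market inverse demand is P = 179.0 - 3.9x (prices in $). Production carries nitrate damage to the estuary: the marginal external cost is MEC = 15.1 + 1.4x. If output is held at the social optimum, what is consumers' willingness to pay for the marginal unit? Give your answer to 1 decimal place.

Social marginal cost = private MC + MEC = 21.1 + 3.4x.
Set SMC = demand: 21.1 + 3.4x = 179.0 - 3.9x → x* = 21.6301.
Consumer price on the demand curve at x*: 179.0 − 3.9×21.6301 = 94.6426.

P = $94.6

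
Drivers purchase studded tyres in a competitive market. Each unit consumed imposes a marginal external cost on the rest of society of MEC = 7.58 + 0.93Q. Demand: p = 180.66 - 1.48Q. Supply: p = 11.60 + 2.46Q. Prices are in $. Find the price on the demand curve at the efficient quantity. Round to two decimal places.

Social marginal benefit = demand − MEC = 173.08 - 2.41Q.
Set SMB = MC: 173.08 - 2.41Q = 11.60 + 2.46Q → Q* = 33.1581.
Consumer price on the demand curve at Q*: 180.66 − 1.48×33.1581 = 131.5860.

P = $131.59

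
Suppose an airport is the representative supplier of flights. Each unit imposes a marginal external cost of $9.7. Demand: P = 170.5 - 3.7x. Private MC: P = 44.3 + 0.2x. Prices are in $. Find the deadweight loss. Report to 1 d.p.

DWL = $12.1

Market equilibrium (private): 44.3 + 0.2x = 170.5 - 3.7x → x_m = 32.3590.
Social marginal cost = private MC + MEC = 54.0 + 0.2x.
Set SMC = demand: 54.0 + 0.2x = 170.5 - 3.7x → x* = 29.8718.
The loss is the area between SMC and demand from x* to x_m; with linear curves that's a triangle of height MEC(x_m).
DWL = ½ × 2.4872 × 9.7000 = 12.0629.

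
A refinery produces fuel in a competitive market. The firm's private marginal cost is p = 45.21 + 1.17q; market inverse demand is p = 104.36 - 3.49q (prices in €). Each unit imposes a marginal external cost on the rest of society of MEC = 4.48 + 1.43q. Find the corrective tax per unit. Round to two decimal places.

Social marginal cost = private MC + MEC = 49.69 + 2.60q.
Set SMC = demand: 49.69 + 2.60q = 104.36 - 3.49q → q* = 8.9770.
The Pigouvian tax equals MEC at q*: 4.48 + 1.43×8.9770 = 17.3171.

tax = €17.32 per unit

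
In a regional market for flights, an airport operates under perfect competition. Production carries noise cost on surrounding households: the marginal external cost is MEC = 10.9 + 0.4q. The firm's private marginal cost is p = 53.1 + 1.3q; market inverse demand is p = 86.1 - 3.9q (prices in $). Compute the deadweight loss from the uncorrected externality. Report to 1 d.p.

DWL = $16.1

Market equilibrium (private): 53.1 + 1.3q = 86.1 - 3.9q → q_m = 6.3462.
Social marginal cost = private MC + MEC = 64.0 + 1.7q.
Set SMC = demand: 64.0 + 1.7q = 86.1 - 3.9q → q* = 3.9464.
The welfare-loss triangle has base |q_m − q*| and height MEC(q_m) (the vertical gap between SMC and demand is zero at q* and MEC at q_m).
DWL = ½ × 2.3998 × 13.4385 = 16.1249.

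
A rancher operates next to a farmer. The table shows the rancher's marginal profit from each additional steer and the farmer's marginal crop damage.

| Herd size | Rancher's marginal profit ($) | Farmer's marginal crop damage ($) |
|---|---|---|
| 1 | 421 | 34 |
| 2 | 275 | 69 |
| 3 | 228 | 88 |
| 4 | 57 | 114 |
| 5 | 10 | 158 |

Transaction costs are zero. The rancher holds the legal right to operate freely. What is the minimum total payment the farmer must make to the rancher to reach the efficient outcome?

Left alone the rancher would choose level 5 (marginal profit stays positive).
Efficient level: k* = 3 (marginal profit ≥ marginal crop damage through 3).
The farmer must at least cover the rancher's forgone profit from cutting 5→3: 57 + 10 = 67.

$67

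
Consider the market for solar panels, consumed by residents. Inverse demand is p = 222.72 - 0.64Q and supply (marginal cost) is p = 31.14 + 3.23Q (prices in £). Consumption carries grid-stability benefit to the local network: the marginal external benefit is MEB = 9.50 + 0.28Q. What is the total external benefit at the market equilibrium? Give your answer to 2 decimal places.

£813.38

Market equilibrium (private): 31.14 + 3.23Q = 222.72 - 0.64Q → Q_m = 49.5039.
Total external benefit = ∫₀^{Q_m} (9.50 + 0.28Q) dQ = 9.50×49.5039 + ½×0.28×49.5039² = 813.3761.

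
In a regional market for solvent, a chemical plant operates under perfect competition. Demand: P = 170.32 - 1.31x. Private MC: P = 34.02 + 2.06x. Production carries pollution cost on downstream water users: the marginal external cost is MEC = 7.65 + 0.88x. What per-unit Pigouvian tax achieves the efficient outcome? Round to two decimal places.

Social marginal cost = private MC + MEC = 41.67 + 2.94x.
Set SMC = demand: 41.67 + 2.94x = 170.32 - 1.31x → x* = 30.2706.
The Pigouvian tax equals MEC at x*: 7.65 + 0.88×30.2706 = 34.2881.

tax = 34.29 per unit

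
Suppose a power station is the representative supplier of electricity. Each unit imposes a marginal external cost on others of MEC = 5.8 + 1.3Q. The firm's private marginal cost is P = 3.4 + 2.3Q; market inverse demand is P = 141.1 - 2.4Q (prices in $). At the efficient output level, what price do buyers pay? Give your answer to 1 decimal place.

P = $88.3

Social marginal cost = private MC + MEC = 9.2 + 3.6Q.
Set SMC = demand: 9.2 + 3.6Q = 141.1 - 2.4Q → Q* = 21.9833.
Consumer price on the demand curve at Q*: 141.1 − 2.4×21.9833 = 88.3401.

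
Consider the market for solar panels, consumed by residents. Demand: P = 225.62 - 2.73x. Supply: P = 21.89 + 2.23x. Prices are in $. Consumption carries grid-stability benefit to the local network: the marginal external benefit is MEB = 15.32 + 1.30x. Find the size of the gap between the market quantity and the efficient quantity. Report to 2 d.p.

Market equilibrium (private): 21.89 + 2.23x = 225.62 - 2.73x → x_m = 41.0746.
Social marginal benefit = demand + MEB = 240.94 - 1.43x.
Set SMB = MC: 240.94 - 1.43x = 21.89 + 2.23x → x* = 59.8497.
Gap = |41.0746 − 59.8497| = 18.7751.

18.78 units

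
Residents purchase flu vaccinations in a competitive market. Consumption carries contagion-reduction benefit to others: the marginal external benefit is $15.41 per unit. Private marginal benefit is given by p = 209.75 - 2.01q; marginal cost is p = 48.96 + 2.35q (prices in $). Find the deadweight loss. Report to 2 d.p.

Market equilibrium (private): 48.96 + 2.35q = 209.75 - 2.01q → q_m = 36.8784.
Social marginal benefit = demand + MEB = 225.16 - 2.01q.
Set SMB = MC: 225.16 - 2.01q = 48.96 + 2.35q → q* = 40.4128.
Height of the DWL triangle at q_m is SMB(q_m) − MC(q_m) = MEB(q_m) = 15.4100.
DWL = ½ × 3.5344 × 15.4100 = 27.2326.

DWL = $27.23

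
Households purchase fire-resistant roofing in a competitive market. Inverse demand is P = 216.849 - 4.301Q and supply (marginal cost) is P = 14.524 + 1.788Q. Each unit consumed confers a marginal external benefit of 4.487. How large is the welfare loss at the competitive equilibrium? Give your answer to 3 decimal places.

Market equilibrium (private): 14.524 + 1.788Q = 216.849 - 4.301Q → Q_m = 33.2280.
Social marginal benefit = demand + MEB = 221.336 - 4.301Q.
Set SMB = MC: 221.336 - 4.301Q = 14.524 + 1.788Q → Q* = 33.9649.
The loss is the area between SMB and MC from Q* to Q_m; with linear curves that's a triangle of height MEB(Q_m).
DWL = ½ × 0.7369 × 4.4870 = 1.6532.

DWL = 1.653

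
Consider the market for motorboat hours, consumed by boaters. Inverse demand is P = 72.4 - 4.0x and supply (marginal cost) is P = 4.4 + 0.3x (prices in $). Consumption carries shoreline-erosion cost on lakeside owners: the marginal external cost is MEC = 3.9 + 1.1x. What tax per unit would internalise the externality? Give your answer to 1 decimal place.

tax = $17.0 per unit

Social marginal benefit = demand − MEC = 68.5 - 5.1x.
Set SMB = MC: 68.5 - 5.1x = 4.4 + 0.3x → x* = 11.8704.
The Pigouvian tax equals MEC at x*: 3.9 + 1.1×11.8704 = 16.9574.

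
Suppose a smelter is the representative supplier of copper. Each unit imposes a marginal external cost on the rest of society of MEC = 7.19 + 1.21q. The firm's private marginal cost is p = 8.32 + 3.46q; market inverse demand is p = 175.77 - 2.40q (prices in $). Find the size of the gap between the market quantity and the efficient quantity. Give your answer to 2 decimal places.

5.91 units

Market equilibrium (private): 8.32 + 3.46q = 175.77 - 2.40q → q_m = 28.5751.
Social marginal cost = private MC + MEC = 15.51 + 4.67q.
Set SMC = demand: 15.51 + 4.67q = 175.77 - 2.40q → q* = 22.6676.
Gap = |28.5751 − 22.6676| = 5.9075.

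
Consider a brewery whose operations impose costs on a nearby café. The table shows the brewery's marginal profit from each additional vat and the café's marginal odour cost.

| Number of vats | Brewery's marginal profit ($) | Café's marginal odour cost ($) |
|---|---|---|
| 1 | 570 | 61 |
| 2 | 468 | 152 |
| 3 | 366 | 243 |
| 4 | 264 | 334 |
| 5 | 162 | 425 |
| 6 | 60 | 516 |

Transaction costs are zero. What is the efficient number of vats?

Bargaining reaches the level where marginal profit last exceeds marginal odour cost.
That holds through level 3 (366 ≥ 243) but not at 4 (264 < 334).

3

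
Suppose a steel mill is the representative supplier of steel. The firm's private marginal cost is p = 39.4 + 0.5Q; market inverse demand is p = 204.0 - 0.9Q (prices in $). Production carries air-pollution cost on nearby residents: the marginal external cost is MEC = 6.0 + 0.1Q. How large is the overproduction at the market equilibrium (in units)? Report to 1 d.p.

Market equilibrium (private): 39.4 + 0.5Q = 204.0 - 0.9Q → Q_m = 117.5714.
Social marginal cost = private MC + MEC = 45.4 + 0.6Q.
Set SMC = demand: 45.4 + 0.6Q = 204.0 - 0.9Q → Q* = 105.7333.
Gap = |117.5714 − 105.7333| = 11.8381.

11.8 units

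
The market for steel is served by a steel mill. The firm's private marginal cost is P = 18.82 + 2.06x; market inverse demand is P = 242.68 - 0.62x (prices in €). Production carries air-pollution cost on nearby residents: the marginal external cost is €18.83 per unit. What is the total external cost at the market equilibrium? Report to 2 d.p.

Market equilibrium (private): 18.82 + 2.06x = 242.68 - 0.62x → x_m = 83.5299.
Total external cost = MEC × x_m = 18.83 × 83.5299 = 1572.8680.

€1572.87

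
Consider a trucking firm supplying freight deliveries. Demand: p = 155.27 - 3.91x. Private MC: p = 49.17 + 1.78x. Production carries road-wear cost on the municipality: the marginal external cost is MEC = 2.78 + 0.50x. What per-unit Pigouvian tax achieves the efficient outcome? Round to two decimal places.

Social marginal cost = private MC + MEC = 51.95 + 2.28x.
Set SMC = demand: 51.95 + 2.28x = 155.27 - 3.91x → x* = 16.6914.
The Pigouvian tax equals MEC at x*: 2.78 + 0.50×16.6914 = 11.1257.

tax = 11.13 per unit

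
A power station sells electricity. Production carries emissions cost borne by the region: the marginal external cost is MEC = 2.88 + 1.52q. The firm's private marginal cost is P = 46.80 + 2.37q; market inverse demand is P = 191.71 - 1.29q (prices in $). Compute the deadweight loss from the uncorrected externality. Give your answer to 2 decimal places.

DWL = $383.85

Market equilibrium (private): 46.80 + 2.37q = 191.71 - 1.29q → q_m = 39.5929.
Social marginal cost = private MC + MEC = 49.68 + 3.89q.
Set SMC = demand: 49.68 + 3.89q = 191.71 - 1.29q → q* = 27.4189.
The welfare-loss triangle has base |q_m − q*| and height MEC(q_m) (the vertical gap between SMC and demand is zero at q* and MEC at q_m).
DWL = ½ × 12.1740 × 63.0612 = 383.8535.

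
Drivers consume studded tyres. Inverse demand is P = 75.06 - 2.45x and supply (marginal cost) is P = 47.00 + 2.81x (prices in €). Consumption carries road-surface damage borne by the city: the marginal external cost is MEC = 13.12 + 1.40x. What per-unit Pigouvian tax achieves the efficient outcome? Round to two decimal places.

Social marginal benefit = demand − MEC = 61.94 - 3.85x.
Set SMB = MC: 61.94 - 3.85x = 47.00 + 2.81x → x* = 2.2432.
The Pigouvian tax equals MEC at x*: 13.12 + 1.40×2.2432 = 16.2605.

tax = €16.26 per unit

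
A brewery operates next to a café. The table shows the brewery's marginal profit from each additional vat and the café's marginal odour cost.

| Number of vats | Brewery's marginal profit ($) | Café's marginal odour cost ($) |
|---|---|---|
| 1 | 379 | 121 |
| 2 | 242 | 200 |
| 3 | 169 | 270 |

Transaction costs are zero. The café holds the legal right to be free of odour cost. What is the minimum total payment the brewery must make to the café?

$321

Efficient level: marginal profit ≥ marginal odour cost through level 2, so k* = 2.
With the café holding the right, the brewery must at least compensate total damage at k*: 121 + 200 = 321.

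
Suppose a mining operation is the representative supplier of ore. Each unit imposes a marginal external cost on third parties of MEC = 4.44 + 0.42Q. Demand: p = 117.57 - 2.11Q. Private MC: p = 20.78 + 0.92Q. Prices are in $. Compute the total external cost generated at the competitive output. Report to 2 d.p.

Market equilibrium (private): 20.78 + 0.92Q = 117.57 - 2.11Q → Q_m = 31.9439.
Total external cost = ∫₀^{Q_m} (4.44 + 0.42Q) dQ = 4.44×31.9439 + ½×0.42×31.9439² = 356.1176.

$356.12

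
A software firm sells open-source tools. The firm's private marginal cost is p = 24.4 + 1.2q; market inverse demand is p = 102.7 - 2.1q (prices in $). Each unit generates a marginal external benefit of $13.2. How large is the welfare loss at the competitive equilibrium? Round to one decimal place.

Market equilibrium (private): 24.4 + 1.2q = 102.7 - 2.1q → q_m = 23.7273.
Social marginal cost = private MC − MEB = 11.2 + 1.2q.
Set SMC = demand: 11.2 + 1.2q = 102.7 - 2.1q → q* = 27.7273.
Between q* and q_m the wedge demand − SMC runs linearly from 0 to MEB(q_m), so the loss is a triangle.
DWL = ½ × 4.0000 × 13.2000 = 26.4000.

DWL = $26.4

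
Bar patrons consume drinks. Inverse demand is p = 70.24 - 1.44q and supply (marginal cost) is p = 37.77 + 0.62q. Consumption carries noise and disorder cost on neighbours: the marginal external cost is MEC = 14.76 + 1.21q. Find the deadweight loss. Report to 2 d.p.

DWL = 175.02

Market equilibrium (private): 37.77 + 0.62q = 70.24 - 1.44q → q_m = 15.7621.
Social marginal benefit = demand − MEC = 55.48 - 2.65q.
Set SMB = MC: 55.48 - 2.65q = 37.77 + 0.62q → q* = 5.4159.
The loss is the area between SMB and MC from q* to q_m; with linear curves that's a triangle of height MEC(q_m).
DWL = ½ × 10.3462 × 33.8322 = 175.0174.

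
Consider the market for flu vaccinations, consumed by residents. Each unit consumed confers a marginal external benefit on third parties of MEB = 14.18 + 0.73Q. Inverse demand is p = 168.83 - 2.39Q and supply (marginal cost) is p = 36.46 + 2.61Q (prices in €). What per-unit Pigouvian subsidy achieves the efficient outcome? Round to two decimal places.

subsidy = €39.23 per unit

Social marginal benefit = demand + MEB = 183.01 - 1.66Q.
Set SMB = MC: 183.01 - 1.66Q = 36.46 + 2.61Q → Q* = 34.3208.
The Pigouvian subsidy equals MEB at Q*: 14.18 + 0.73×34.3208 = 39.2342.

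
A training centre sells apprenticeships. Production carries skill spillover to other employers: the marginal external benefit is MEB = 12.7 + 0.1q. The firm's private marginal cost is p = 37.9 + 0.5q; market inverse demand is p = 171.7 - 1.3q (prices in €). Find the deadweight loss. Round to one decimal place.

Market equilibrium (private): 37.9 + 0.5q = 171.7 - 1.3q → q_m = 74.3333.
Social marginal cost = private MC − MEB = 25.2 + 0.4q.
Set SMC = demand: 25.2 + 0.4q = 171.7 - 1.3q → q* = 86.1765.
Between q* and q_m the wedge demand − SMC runs linearly from 0 to MEB(q_m), so the loss is a triangle.
DWL = ½ × 11.8432 × 20.1333 = 119.2213.

DWL = €119.2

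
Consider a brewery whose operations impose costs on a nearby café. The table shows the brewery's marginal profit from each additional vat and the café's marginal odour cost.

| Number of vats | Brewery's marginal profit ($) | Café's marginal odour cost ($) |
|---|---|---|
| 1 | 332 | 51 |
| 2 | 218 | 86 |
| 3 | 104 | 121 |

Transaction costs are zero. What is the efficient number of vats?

Bargaining reaches the level where marginal profit last exceeds marginal odour cost.
That holds through level 2 (218 ≥ 86) but not at 3 (104 < 121).

2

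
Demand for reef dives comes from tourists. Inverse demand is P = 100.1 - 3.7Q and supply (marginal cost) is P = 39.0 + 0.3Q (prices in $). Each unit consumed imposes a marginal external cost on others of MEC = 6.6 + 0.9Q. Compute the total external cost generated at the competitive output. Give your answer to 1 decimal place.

$205.8

Market equilibrium (private): 39.0 + 0.3Q = 100.1 - 3.7Q → Q_m = 15.2750.
Total external cost = ∫₀^{Q_m} (6.6 + 0.9Q) dQ = 6.6×15.2750 + ½×0.9×15.2750² = 205.8115.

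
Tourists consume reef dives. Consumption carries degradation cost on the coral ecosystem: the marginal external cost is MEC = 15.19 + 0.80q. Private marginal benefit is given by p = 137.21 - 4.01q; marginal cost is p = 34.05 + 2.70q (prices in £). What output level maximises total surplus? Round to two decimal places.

Social marginal benefit = demand − MEC = 122.02 - 4.81q.
Set SMB = MC: 122.02 - 4.81q = 34.05 + 2.70q → q* = 11.7137.

q* = 11.71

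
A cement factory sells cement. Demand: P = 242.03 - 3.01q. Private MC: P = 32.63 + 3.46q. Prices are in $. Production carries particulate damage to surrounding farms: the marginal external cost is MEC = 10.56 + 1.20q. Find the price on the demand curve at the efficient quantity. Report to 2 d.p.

P = $164.00

Social marginal cost = private MC + MEC = 43.19 + 4.66q.
Set SMC = demand: 43.19 + 4.66q = 242.03 - 3.01q → q* = 25.9244.
Consumer price on the demand curve at q*: 242.03 − 3.01×25.9244 = 163.9976.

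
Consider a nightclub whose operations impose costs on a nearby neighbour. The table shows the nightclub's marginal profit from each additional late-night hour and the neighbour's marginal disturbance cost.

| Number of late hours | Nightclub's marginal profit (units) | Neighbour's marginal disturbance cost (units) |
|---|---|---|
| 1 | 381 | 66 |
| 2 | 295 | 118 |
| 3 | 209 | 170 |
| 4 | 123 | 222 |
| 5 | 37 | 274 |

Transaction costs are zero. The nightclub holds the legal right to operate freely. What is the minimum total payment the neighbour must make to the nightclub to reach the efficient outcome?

160

Left alone the nightclub would choose level 5 (marginal profit stays positive).
Efficient level: k* = 3 (marginal profit ≥ marginal disturbance cost through 3).
The neighbour must at least cover the nightclub's forgone profit from cutting 5→3: 123 + 37 = 160.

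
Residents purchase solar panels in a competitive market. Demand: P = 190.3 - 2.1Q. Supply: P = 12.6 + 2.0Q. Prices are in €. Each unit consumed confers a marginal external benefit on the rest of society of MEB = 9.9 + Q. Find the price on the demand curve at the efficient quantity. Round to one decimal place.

Social marginal benefit = demand + MEB = 200.2 - 1.1Q.
Set SMB = MC: 200.2 - 1.1Q = 12.6 + 2.0Q → Q* = 60.5161.
Consumer price on the demand curve at Q*: 190.3 − 2.1×60.5161 = 63.2162.

P = €63.2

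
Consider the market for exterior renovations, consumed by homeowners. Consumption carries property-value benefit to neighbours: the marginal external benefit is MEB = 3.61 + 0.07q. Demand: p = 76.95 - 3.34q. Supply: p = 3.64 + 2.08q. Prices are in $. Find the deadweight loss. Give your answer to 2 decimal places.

DWL = $1.94

Market equilibrium (private): 3.64 + 2.08q = 76.95 - 3.34q → q_m = 13.5258.
Social marginal benefit = demand + MEB = 80.56 - 3.27q.
Set SMB = MC: 80.56 - 3.27q = 3.64 + 2.08q → q* = 14.3776.
Between q* and q_m the wedge SMB − MC runs linearly from 0 to MEB(q_m), so the loss is a triangle.
DWL = ½ × 0.8518 × 4.5568 = 1.9407.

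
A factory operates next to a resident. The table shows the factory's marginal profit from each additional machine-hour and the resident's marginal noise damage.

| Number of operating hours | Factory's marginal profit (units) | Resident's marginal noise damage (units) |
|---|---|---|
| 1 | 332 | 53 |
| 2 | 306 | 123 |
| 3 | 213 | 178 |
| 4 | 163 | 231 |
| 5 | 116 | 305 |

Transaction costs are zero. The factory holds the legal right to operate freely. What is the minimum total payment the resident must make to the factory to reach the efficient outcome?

279

Left alone the factory would choose level 5 (marginal profit stays positive).
Efficient level: k* = 3 (marginal profit ≥ marginal noise damage through 3).
The resident must at least cover the factory's forgone profit from cutting 5→3: 163 + 116 = 279.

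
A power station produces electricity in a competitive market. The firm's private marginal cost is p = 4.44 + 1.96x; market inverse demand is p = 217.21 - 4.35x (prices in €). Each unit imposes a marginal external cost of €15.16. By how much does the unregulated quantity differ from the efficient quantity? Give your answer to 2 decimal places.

2.40 units

Market equilibrium (private): 4.44 + 1.96x = 217.21 - 4.35x → x_m = 33.7195.
Social marginal cost = private MC + MEC = 19.60 + 1.96x.
Set SMC = demand: 19.60 + 1.96x = 217.21 - 4.35x → x* = 31.3170.
Gap = |33.7195 − 31.3170| = 2.4025.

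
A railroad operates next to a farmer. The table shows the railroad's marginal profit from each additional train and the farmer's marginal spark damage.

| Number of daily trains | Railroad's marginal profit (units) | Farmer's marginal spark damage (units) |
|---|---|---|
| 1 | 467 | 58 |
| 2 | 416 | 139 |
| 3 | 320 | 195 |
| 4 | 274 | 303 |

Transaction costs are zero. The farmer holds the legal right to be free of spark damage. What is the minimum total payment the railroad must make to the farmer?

Efficient level: marginal profit ≥ marginal spark damage through level 3, so k* = 3.
With the farmer holding the right, the railroad must at least compensate total damage at k*: 58 + 139 + 195 = 392.

392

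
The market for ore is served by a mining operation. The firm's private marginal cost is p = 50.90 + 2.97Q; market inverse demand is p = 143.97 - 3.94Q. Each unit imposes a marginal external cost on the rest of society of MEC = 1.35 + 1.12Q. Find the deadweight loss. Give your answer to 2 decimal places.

DWL = 16.82

Market equilibrium (private): 50.90 + 2.97Q = 143.97 - 3.94Q → Q_m = 13.4689.
Social marginal cost = private MC + MEC = 52.25 + 4.09Q.
Set SMC = demand: 52.25 + 4.09Q = 143.97 - 3.94Q → Q* = 11.4222.
Between Q* and Q_m the wedge SMC − demand runs linearly from 0 to MEC(Q_m), so the loss is a triangle.
DWL = ½ × 2.0467 × 16.4352 = 16.8190.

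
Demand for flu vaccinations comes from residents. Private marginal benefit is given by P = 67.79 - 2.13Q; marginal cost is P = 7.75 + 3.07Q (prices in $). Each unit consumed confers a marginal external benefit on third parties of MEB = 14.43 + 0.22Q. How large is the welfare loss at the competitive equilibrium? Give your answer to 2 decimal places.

DWL = $28.91

Market equilibrium (private): 7.75 + 3.07Q = 67.79 - 2.13Q → Q_m = 11.5462.
Social marginal benefit = demand + MEB = 82.22 - 1.91Q.
Set SMB = MC: 82.22 - 1.91Q = 7.75 + 3.07Q → Q* = 14.9538.
Height of the DWL triangle at Q_m is SMB(Q_m) − MC(Q_m) = MEB(Q_m) = 16.9702.
DWL = ½ × 3.4076 × 16.9702 = 28.9138.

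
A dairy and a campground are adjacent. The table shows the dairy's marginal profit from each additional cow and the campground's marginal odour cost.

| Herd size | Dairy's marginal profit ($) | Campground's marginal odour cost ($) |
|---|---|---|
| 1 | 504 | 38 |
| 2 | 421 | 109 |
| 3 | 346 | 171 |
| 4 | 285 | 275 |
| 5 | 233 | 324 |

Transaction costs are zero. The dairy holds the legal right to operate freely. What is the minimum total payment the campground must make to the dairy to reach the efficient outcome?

Left alone the dairy would choose level 5 (marginal profit stays positive).
Efficient level: k* = 4 (marginal profit ≥ marginal odour cost through 4).
The campground must at least cover the dairy's forgone profit from cutting 5→4: 233 = 233.

$233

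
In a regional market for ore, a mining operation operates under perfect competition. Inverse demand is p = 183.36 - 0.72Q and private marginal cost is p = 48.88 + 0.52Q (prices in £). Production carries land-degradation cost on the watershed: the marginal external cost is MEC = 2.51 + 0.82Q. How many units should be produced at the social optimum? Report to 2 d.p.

Social marginal cost = private MC + MEC = 51.39 + 1.34Q.
Set SMC = demand: 51.39 + 1.34Q = 183.36 - 0.72Q → Q* = 64.0631.

Q* = 64.06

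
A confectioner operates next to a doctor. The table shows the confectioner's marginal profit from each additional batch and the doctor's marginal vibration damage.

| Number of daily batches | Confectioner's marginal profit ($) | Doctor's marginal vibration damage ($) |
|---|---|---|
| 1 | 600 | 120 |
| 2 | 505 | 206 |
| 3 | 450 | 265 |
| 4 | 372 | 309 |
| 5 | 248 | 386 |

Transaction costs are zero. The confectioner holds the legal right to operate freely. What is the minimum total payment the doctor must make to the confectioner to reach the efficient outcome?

Left alone the confectioner would choose level 5 (marginal profit stays positive).
Efficient level: k* = 4 (marginal profit ≥ marginal vibration damage through 4).
The doctor must at least cover the confectioner's forgone profit from cutting 5→4: 248 = 248.

$248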